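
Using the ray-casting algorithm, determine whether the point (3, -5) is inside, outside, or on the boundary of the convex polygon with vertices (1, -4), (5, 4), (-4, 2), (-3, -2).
The point (3, -5) lies strictly outside the polygon

Cast a horizontal ray to the right from the query point and count how many polygon edges it crosses (each edge strictly once or zero times, handled with the usual half-open convention). 
Parity of crossings → even ⇒ outside.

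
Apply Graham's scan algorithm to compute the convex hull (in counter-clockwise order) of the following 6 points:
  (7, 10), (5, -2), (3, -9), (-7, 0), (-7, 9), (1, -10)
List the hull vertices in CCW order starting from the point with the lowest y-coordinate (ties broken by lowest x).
Hull (CCW) = [(1, -10), (3, -9), (5, -2), (7, 10), (-7, 9), (-7, 0)]

Graham scan procedure:
  1. Find the pivot p₀ = point with lowest y (tie → lowest x): (1, -10).
  2. Sort the remaining points by polar angle around p₀.
  3. Walk through sorted points, maintaining a stack; pop the top while the last three entries make a non-left turn (cross product ≤ 0).
  4. Final stack is the convex hull in CCW order: (1, -10), (3, -9), (5, -2), (7, 10), (-7, 9), (-7, 0).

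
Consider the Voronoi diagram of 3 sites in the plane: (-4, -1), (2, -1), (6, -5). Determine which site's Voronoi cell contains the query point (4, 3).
Nearest site = (2, -1)

The Voronoi cell of site s contains exactly those query points closer to s than to any other site. Compute squared distances from q = (4, 3) to each site:
  (2 − 4)² + (-1 − 3)² = 20
  (6 − 4)² + (-5 − 3)² = 68
  (-4 − 4)² + (-1 − 3)² = 80
Minimum is attained by (2, -1), so q lies in its Voronoi cell.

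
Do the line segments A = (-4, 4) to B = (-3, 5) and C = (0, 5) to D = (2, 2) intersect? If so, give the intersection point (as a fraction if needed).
No (intersection of containing lines falls outside at least one segment)

Parametrize and solve: t = 14/5, s = -3/5. At least one of these is outside [0, 1], so the segments do not intersect.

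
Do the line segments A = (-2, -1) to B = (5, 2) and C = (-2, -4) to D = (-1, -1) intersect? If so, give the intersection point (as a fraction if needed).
No (intersection of containing lines falls outside at least one segment)

Parametrize and solve: t = 1/6, s = 7/6. At least one of these is outside [0, 1], so the segments do not intersect.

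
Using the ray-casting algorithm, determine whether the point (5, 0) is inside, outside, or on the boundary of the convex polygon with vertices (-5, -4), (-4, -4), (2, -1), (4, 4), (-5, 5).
The point (5, 0) lies strictly outside the polygon

Cast a horizontal ray to the right from the query point and count how many polygon edges it crosses (each edge strictly once or zero times, handled with the usual half-open convention). 
Parity of crossings → even ⇒ outside.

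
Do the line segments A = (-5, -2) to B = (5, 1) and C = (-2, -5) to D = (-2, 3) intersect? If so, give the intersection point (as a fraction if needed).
Yes; intersection at (-2, -11/10) (t = 3/10 on AB, s = 39/80 on CD)

Parametrize AB as A + t(B − A) = (-5 + 10 t, -2 + 3 t) and CD as C + s(D − C) = (-2 + 0 s, -5 + 8 s). Solve the linear system for (t, s). Determinant = -80 ≠ 0, so a unique intersection of the containing lines exists. Solution: t = 3/10, s = 39/80 — both in [0, 1], so the segments cross. Intersection point: (-2, -11/10).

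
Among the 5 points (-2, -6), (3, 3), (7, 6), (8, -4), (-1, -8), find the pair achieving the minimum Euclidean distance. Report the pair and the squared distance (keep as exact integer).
Pair = ((-2, -6), (-1, -8)); squared distance = 5

Compute all C(5, 2) = 10 pairwise squared distances (x_i − x_j)² + (y_i − y_j)². The minimum is 5, attained by the pair ((-2, -6), (-1, -8)).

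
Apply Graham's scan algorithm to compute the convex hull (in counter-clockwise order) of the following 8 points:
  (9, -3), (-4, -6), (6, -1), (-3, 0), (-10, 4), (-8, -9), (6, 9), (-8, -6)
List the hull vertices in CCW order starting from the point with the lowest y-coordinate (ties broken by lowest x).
Hull (CCW) = [(-8, -9), (9, -3), (6, 9), (-10, 4)]

Graham scan procedure:
  1. Find the pivot p₀ = point with lowest y (tie → lowest x): (-8, -9).
  2. Sort the remaining points by polar angle around p₀.
  3. Walk through sorted points, maintaining a stack; pop the top while the last three entries make a non-left turn (cross product ≤ 0).
  4. Final stack is the convex hull in CCW order: (-8, -9), (9, -3), (6, 9), (-10, 4).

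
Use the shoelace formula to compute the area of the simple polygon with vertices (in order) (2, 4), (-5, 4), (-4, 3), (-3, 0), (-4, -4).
Area = 21

Shoelace formula: Area = (1/2) |Σ_i (x_i · y_{i+1} − x_{i+1} · y_i)| (indices mod n). Compute each cross term:
  (2)(4) − (-5)(4) = 28
  (-5)(3) − (-4)(4) = 1
  (-4)(0) − (-3)(3) = 9
  (-3)(-4) − (-4)(0) = 12
  (-4)(4) − (2)(-4) = -8
Sum = 42, so (signed) Area = 42/2 = 21, |Area| = 21.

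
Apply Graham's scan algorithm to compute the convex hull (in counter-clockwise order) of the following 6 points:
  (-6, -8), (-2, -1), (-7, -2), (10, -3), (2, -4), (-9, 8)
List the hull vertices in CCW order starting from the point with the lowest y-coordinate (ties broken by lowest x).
Hull (CCW) = [(-6, -8), (10, -3), (-9, 8)]

Graham scan procedure:
  1. Find the pivot p₀ = point with lowest y (tie → lowest x): (-6, -8).
  2. Sort the remaining points by polar angle around p₀.
  3. Walk through sorted points, maintaining a stack; pop the top while the last three entries make a non-left turn (cross product ≤ 0).
  4. Final stack is the convex hull in CCW order: (-6, -8), (10, -3), (-9, 8).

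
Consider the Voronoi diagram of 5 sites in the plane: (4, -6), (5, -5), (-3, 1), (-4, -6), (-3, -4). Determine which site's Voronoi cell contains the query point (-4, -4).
Nearest site = (-3, -4)

The Voronoi cell of site s contains exactly those query points closer to s than to any other site. Compute squared distances from q = (-4, -4) to each site:
  (-3 − -4)² + (-4 − -4)² = 1
  (-4 − -4)² + (-6 − -4)² = 4
  (-3 − -4)² + (1 − -4)² = 26
  (4 − -4)² + (-6 − -4)² = 68
  (5 − -4)² + (-5 − -4)² = 82
Minimum is attained by (-3, -4), so q lies in its Voronoi cell.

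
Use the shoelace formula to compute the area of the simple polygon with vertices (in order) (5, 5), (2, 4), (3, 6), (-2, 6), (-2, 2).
Area = 14

Shoelace formula: Area = (1/2) |Σ_i (x_i · y_{i+1} − x_{i+1} · y_i)| (indices mod n). Compute each cross term:
  (5)(4) − (2)(5) = 10
  (2)(6) − (3)(4) = 0
  (3)(6) − (-2)(6) = 30
  (-2)(2) − (-2)(6) = 8
  (-2)(5) − (5)(2) = -20
Sum = 28, so (signed) Area = 28/2 = 14, |Area| = 14.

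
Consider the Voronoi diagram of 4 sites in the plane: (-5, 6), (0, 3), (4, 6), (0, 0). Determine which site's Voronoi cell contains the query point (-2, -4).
Nearest site = (0, 0)

The Voronoi cell of site s contains exactly those query points closer to s than to any other site. Compute squared distances from q = (-2, -4) to each site:
  (0 − -2)² + (0 − -4)² = 20
  (0 − -2)² + (3 − -4)² = 53
  (-5 − -2)² + (6 − -4)² = 109
  (4 − -2)² + (6 − -4)² = 136
Minimum is attained by (0, 0), so q lies in its Voronoi cell.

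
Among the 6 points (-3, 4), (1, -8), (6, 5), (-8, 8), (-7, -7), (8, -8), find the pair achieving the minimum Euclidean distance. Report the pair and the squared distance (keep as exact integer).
Pair = ((-3, 4), (-8, 8)); squared distance = 41

Compute all C(6, 2) = 15 pairwise squared distances (x_i − x_j)² + (y_i − y_j)². The minimum is 41, attained by the pair ((-3, 4), (-8, 8)).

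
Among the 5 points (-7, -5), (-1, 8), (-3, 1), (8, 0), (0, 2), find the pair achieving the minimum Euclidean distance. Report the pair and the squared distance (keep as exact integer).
Pair = ((-3, 1), (0, 2)); squared distance = 10

Compute all C(5, 2) = 10 pairwise squared distances (x_i − x_j)² + (y_i − y_j)². The minimum is 10, attained by the pair ((-3, 1), (0, 2)).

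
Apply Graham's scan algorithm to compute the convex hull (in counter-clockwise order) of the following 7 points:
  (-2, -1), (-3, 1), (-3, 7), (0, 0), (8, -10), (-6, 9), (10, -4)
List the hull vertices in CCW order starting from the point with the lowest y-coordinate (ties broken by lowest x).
Hull (CCW) = [(8, -10), (10, -4), (-3, 7), (-6, 9), (-3, 1), (-2, -1)]

Graham scan procedure:
  1. Find the pivot p₀ = point with lowest y (tie → lowest x): (8, -10).
  2. Sort the remaining points by polar angle around p₀.
  3. Walk through sorted points, maintaining a stack; pop the top while the last three entries make a non-left turn (cross product ≤ 0).
  4. Final stack is the convex hull in CCW order: (8, -10), (10, -4), (-3, 7), (-6, 9), (-3, 1), (-2, -1).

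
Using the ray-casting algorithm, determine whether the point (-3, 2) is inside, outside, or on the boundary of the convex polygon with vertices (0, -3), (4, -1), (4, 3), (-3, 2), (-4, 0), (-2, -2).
The point (-3, 2) lies on the polygon boundary

Boundary check: the query satisfies the collinearity and bounding-box conditions for some polygon edge, so it lies exactly on the boundary.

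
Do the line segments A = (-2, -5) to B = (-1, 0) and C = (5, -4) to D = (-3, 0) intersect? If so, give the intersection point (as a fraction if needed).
Yes; intersection at (-13/11, -10/11) (t = 9/11 on AB, s = 17/22 on CD)

Parametrize AB as A + t(B − A) = (-2 + 1 t, -5 + 5 t) and CD as C + s(D − C) = (5 + -8 s, -4 + 4 s). Solve the linear system for (t, s). Determinant = -44 ≠ 0, so a unique intersection of the containing lines exists. Solution: t = 9/11, s = 17/22 — both in [0, 1], so the segments cross. Intersection point: (-13/11, -10/11).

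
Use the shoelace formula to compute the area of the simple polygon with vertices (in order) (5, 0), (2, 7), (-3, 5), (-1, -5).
Area = 111/2

Shoelace formula: Area = (1/2) |Σ_i (x_i · y_{i+1} − x_{i+1} · y_i)| (indices mod n). Compute each cross term:
  (5)(7) − (2)(0) = 35
  (2)(5) − (-3)(7) = 31
  (-3)(-5) − (-1)(5) = 20
  (-1)(0) − (5)(-5) = 25
Sum = 111, so (signed) Area = 111/2 = 111/2, |Area| = 111/2.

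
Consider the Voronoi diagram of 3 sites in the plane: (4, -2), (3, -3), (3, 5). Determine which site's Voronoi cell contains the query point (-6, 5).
Nearest site = (3, 5)

The Voronoi cell of site s contains exactly those query points closer to s than to any other site. Compute squared distances from q = (-6, 5) to each site:
  (3 − -6)² + (5 − 5)² = 81
  (3 − -6)² + (-3 − 5)² = 145
  (4 − -6)² + (-2 − 5)² = 149
Minimum is attained by (3, 5), so q lies in its Voronoi cell.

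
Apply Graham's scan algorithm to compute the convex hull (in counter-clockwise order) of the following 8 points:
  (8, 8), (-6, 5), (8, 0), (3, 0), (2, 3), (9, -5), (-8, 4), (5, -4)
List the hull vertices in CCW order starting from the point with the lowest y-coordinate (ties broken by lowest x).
Hull (CCW) = [(9, -5), (8, 8), (-6, 5), (-8, 4), (5, -4)]

Graham scan procedure:
  1. Find the pivot p₀ = point with lowest y (tie → lowest x): (9, -5).
  2. Sort the remaining points by polar angle around p₀.
  3. Walk through sorted points, maintaining a stack; pop the top while the last three entries make a non-left turn (cross product ≤ 0).
  4. Final stack is the convex hull in CCW order: (9, -5), (8, 8), (-6, 5), (-8, 4), (5, -4).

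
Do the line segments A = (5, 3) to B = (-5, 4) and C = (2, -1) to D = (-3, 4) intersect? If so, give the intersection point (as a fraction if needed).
Yes; intersection at (-25/9, 34/9) (t = 7/9 on AB, s = 43/45 on CD)

Parametrize AB as A + t(B − A) = (5 + -10 t, 3 + 1 t) and CD as C + s(D − C) = (2 + -5 s, -1 + 5 s). Solve the linear system for (t, s). Determinant = 45 ≠ 0, so a unique intersection of the containing lines exists. Solution: t = 7/9, s = 43/45 — both in [0, 1], so the segments cross. Intersection point: (-25/9, 34/9).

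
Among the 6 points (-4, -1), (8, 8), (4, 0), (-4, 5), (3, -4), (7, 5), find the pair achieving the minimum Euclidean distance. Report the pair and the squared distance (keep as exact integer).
Pair = ((8, 8), (7, 5)); squared distance = 10

Compute all C(6, 2) = 15 pairwise squared distances (x_i − x_j)² + (y_i − y_j)². The minimum is 10, attained by the pair ((8, 8), (7, 5)).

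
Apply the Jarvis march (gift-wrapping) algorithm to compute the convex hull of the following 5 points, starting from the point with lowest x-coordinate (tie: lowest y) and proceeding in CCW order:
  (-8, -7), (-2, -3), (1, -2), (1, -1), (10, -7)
Hull (CCW) = [(-8, -7), (10, -7), (1, -1)]

Jarvis march: at each step, from the current hull vertex p, select the next vertex q as the point such that every other point lies strictly to the left of (or on) the directed line p → q. (Equivalently: for every other point r, the cross product (q − p) × (r − p) ≥ 0.)
Starting point (lowest x, tie lowest y): (-8, -7). Wrap until returning to start. Resulting hull: (-8, -7), (10, -7), (1, -1).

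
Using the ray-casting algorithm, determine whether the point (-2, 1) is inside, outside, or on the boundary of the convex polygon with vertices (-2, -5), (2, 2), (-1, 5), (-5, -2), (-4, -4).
The point (-2, 1) lies strictly inside the polygon

Cast a horizontal ray to the right from the query point and count how many polygon edges it crosses (each edge strictly once or zero times, handled with the usual half-open convention). 
Parity of crossings → odd ⇒ inside.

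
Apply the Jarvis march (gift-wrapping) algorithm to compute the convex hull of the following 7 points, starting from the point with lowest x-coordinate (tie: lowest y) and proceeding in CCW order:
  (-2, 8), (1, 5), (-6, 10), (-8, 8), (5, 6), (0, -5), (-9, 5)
Hull (CCW) = [(-9, 5), (0, -5), (5, 6), (-6, 10), (-8, 8)]

Jarvis march: at each step, from the current hull vertex p, select the next vertex q as the point such that every other point lies strictly to the left of (or on) the directed line p → q. (Equivalently: for every other point r, the cross product (q − p) × (r − p) ≥ 0.)
Starting point (lowest x, tie lowest y): (-9, 5). Wrap until returning to start. Resulting hull: (-9, 5), (0, -5), (5, 6), (-6, 10), (-8, 8).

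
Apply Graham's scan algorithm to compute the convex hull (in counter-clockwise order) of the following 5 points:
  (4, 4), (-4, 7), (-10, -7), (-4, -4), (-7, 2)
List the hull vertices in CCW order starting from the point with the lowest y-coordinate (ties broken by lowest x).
Hull (CCW) = [(-10, -7), (-4, -4), (4, 4), (-4, 7), (-7, 2)]

Graham scan procedure:
  1. Find the pivot p₀ = point with lowest y (tie → lowest x): (-10, -7).
  2. Sort the remaining points by polar angle around p₀.
  3. Walk through sorted points, maintaining a stack; pop the top while the last three entries make a non-left turn (cross product ≤ 0).
  4. Final stack is the convex hull in CCW order: (-10, -7), (-4, -4), (4, 4), (-4, 7), (-7, 2).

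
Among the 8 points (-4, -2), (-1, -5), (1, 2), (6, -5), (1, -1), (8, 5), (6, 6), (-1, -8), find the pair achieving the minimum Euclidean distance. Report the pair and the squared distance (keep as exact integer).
Pair = ((8, 5), (6, 6)); squared distance = 5

Compute all C(8, 2) = 28 pairwise squared distances (x_i − x_j)² + (y_i − y_j)². The minimum is 5, attained by the pair ((8, 5), (6, 6)).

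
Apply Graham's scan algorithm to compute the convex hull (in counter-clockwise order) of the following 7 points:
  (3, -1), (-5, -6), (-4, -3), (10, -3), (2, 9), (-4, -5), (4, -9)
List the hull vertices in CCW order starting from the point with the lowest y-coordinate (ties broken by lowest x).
Hull (CCW) = [(4, -9), (10, -3), (2, 9), (-4, -3), (-5, -6)]

Graham scan procedure:
  1. Find the pivot p₀ = point with lowest y (tie → lowest x): (4, -9).
  2. Sort the remaining points by polar angle around p₀.
  3. Walk through sorted points, maintaining a stack; pop the top while the last three entries make a non-left turn (cross product ≤ 0).
  4. Final stack is the convex hull in CCW order: (4, -9), (10, -3), (2, 9), (-4, -3), (-5, -6).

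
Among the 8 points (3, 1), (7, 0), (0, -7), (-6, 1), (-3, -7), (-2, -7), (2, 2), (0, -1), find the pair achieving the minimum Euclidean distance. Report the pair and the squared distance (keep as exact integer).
Pair = ((-3, -7), (-2, -7)); squared distance = 1

Compute all C(8, 2) = 28 pairwise squared distances (x_i − x_j)² + (y_i − y_j)². The minimum is 1, attained by the pair ((-3, -7), (-2, -7)).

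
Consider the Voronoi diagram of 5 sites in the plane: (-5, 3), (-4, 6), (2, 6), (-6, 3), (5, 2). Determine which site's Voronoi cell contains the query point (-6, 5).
Nearest site = (-6, 3)

The Voronoi cell of site s contains exactly those query points closer to s than to any other site. Compute squared distances from q = (-6, 5) to each site:
  (-6 − -6)² + (3 − 5)² = 4
  (-5 − -6)² + (3 − 5)² = 5
  (-4 − -6)² + (6 − 5)² = 5
  (2 − -6)² + (6 − 5)² = 65
  (5 − -6)² + (2 − 5)² = 130
Minimum is attained by (-6, 3), so q lies in its Voronoi cell.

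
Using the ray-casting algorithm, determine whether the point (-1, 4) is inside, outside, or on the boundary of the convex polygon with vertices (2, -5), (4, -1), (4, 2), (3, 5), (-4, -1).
The point (-1, 4) lies strictly outside the polygon

Cast a horizontal ray to the right from the query point and count how many polygon edges it crosses (each edge strictly once or zero times, handled with the usual half-open convention). 
Parity of crossings → even ⇒ outside.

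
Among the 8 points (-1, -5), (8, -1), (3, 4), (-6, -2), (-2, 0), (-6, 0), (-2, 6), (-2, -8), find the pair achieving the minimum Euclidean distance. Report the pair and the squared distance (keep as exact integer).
Pair = ((-6, -2), (-6, 0)); squared distance = 4

Compute all C(8, 2) = 28 pairwise squared distances (x_i − x_j)² + (y_i − y_j)². The minimum is 4, attained by the pair ((-6, -2), (-6, 0)).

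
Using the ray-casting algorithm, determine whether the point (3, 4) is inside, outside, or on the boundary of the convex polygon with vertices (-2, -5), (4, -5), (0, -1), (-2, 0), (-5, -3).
The point (3, 4) lies strictly outside the polygon

Cast a horizontal ray to the right from the query point and count how many polygon edges it crosses (each edge strictly once or zero times, handled with the usual half-open convention). 
Parity of crossings → even ⇒ outside.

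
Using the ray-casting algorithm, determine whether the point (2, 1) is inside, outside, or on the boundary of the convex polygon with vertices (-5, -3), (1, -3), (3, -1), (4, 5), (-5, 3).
The point (2, 1) lies strictly inside the polygon

Cast a horizontal ray to the right from the query point and count how many polygon edges it crosses (each edge strictly once or zero times, handled with the usual half-open convention). 
Parity of crossings → odd ⇒ inside.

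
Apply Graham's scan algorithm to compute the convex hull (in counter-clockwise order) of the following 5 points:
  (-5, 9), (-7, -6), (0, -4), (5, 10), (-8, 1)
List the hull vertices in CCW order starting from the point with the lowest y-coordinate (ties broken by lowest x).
Hull (CCW) = [(-7, -6), (0, -4), (5, 10), (-5, 9), (-8, 1)]

Graham scan procedure:
  1. Find the pivot p₀ = point with lowest y (tie → lowest x): (-7, -6).
  2. Sort the remaining points by polar angle around p₀.
  3. Walk through sorted points, maintaining a stack; pop the top while the last three entries make a non-left turn (cross product ≤ 0).
  4. Final stack is the convex hull in CCW order: (-7, -6), (0, -4), (5, 10), (-5, 9), (-8, 1).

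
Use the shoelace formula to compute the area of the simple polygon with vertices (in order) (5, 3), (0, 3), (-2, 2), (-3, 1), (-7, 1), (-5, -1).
Area = 31/2

Shoelace formula: Area = (1/2) |Σ_i (x_i · y_{i+1} − x_{i+1} · y_i)| (indices mod n). Compute each cross term:
  (5)(3) − (0)(3) = 15
  (0)(2) − (-2)(3) = 6
  (-2)(1) − (-3)(2) = 4
  (-3)(1) − (-7)(1) = 4
  (-7)(-1) − (-5)(1) = 12
  (-5)(3) − (5)(-1) = -10
Sum = 31, so (signed) Area = 31/2 = 31/2, |Area| = 31/2.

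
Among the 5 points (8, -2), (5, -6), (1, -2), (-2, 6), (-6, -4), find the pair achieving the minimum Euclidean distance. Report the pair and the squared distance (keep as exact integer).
Pair = ((8, -2), (5, -6)); squared distance = 25

Compute all C(5, 2) = 10 pairwise squared distances (x_i − x_j)² + (y_i − y_j)². The minimum is 25, attained by the pair ((8, -2), (5, -6)).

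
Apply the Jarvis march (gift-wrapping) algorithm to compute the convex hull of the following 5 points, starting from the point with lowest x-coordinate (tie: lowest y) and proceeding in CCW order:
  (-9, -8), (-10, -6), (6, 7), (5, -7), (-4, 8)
Hull (CCW) = [(-10, -6), (-9, -8), (5, -7), (6, 7), (-4, 8)]

Jarvis march: at each step, from the current hull vertex p, select the next vertex q as the point such that every other point lies strictly to the left of (or on) the directed line p → q. (Equivalently: for every other point r, the cross product (q − p) × (r − p) ≥ 0.)
Starting point (lowest x, tie lowest y): (-10, -6). Wrap until returning to start. Resulting hull: (-10, -6), (-9, -8), (5, -7), (6, 7), (-4, 8).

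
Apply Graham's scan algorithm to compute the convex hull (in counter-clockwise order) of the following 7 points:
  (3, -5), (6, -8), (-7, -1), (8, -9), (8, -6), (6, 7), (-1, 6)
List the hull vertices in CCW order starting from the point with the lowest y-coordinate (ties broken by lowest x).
Hull (CCW) = [(8, -9), (8, -6), (6, 7), (-1, 6), (-7, -1), (6, -8)]

Graham scan procedure:
  1. Find the pivot p₀ = point with lowest y (tie → lowest x): (8, -9).
  2. Sort the remaining points by polar angle around p₀.
  3. Walk through sorted points, maintaining a stack; pop the top while the last three entries make a non-left turn (cross product ≤ 0).
  4. Final stack is the convex hull in CCW order: (8, -9), (8, -6), (6, 7), (-1, 6), (-7, -1), (6, -8).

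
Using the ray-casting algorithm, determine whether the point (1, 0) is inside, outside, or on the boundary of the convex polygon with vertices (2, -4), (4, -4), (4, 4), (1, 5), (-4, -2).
The point (1, 0) lies strictly inside the polygon

Cast a horizontal ray to the right from the query point and count how many polygon edges it crosses (each edge strictly once or zero times, handled with the usual half-open convention). 
Parity of crossings → odd ⇒ inside.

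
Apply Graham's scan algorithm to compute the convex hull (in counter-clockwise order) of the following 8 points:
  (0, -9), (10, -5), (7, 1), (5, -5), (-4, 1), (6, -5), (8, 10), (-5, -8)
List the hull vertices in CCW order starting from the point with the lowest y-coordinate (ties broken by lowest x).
Hull (CCW) = [(0, -9), (10, -5), (8, 10), (-4, 1), (-5, -8)]

Graham scan procedure:
  1. Find the pivot p₀ = point with lowest y (tie → lowest x): (0, -9).
  2. Sort the remaining points by polar angle around p₀.
  3. Walk through sorted points, maintaining a stack; pop the top while the last three entries make a non-left turn (cross product ≤ 0).
  4. Final stack is the convex hull in CCW order: (0, -9), (10, -5), (8, 10), (-4, 1), (-5, -8).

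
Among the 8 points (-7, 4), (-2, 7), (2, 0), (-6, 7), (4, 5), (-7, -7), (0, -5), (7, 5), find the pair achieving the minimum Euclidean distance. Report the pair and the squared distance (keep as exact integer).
Pair = ((4, 5), (7, 5)); squared distance = 9

Compute all C(8, 2) = 28 pairwise squared distances (x_i − x_j)² + (y_i − y_j)². The minimum is 9, attained by the pair ((4, 5), (7, 5)).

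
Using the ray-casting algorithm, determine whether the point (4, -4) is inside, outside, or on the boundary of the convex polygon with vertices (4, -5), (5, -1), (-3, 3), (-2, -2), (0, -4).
The point (4, -4) lies strictly inside the polygon

Cast a horizontal ray to the right from the query point and count how many polygon edges it crosses (each edge strictly once or zero times, handled with the usual half-open convention). 
Parity of crossings → odd ⇒ inside.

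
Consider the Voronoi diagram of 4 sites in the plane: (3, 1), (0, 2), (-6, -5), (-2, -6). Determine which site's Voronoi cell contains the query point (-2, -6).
Nearest site = (-2, -6)

The Voronoi cell of site s contains exactly those query points closer to s than to any other site. Compute squared distances from q = (-2, -6) to each site:
  (-2 − -2)² + (-6 − -6)² = 0
  (-6 − -2)² + (-5 − -6)² = 17
  (0 − -2)² + (2 − -6)² = 68
  (3 − -2)² + (1 − -6)² = 74
Minimum is attained by (-2, -6), so q lies in its Voronoi cell.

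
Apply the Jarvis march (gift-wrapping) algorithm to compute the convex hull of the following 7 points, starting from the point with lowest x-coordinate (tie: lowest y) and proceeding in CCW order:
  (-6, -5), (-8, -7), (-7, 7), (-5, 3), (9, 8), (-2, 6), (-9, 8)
Hull (CCW) = [(-9, 8), (-8, -7), (9, 8)]

Jarvis march: at each step, from the current hull vertex p, select the next vertex q as the point such that every other point lies strictly to the left of (or on) the directed line p → q. (Equivalently: for every other point r, the cross product (q − p) × (r − p) ≥ 0.)
Starting point (lowest x, tie lowest y): (-9, 8). Wrap until returning to start. Resulting hull: (-9, 8), (-8, -7), (9, 8).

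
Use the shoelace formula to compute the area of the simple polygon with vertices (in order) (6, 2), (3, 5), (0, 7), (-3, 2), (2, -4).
Area = 51

Shoelace formula: Area = (1/2) |Σ_i (x_i · y_{i+1} − x_{i+1} · y_i)| (indices mod n). Compute each cross term:
  (6)(5) − (3)(2) = 24
  (3)(7) − (0)(5) = 21
  (0)(2) − (-3)(7) = 21
  (-3)(-4) − (2)(2) = 8
  (2)(2) − (6)(-4) = 28
Sum = 102, so (signed) Area = 102/2 = 51, |Area| = 51.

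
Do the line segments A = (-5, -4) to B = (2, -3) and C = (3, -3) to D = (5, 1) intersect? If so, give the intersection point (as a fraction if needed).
No (intersection of containing lines falls outside at least one segment)

Parametrize and solve: t = 15/13, s = 1/26. At least one of these is outside [0, 1], so the segments do not intersect.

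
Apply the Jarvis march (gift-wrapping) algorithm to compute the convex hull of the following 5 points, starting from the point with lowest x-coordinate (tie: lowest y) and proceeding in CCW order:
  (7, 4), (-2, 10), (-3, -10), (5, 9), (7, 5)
Hull (CCW) = [(-3, -10), (7, 4), (7, 5), (5, 9), (-2, 10)]

Jarvis march: at each step, from the current hull vertex p, select the next vertex q as the point such that every other point lies strictly to the left of (or on) the directed line p → q. (Equivalently: for every other point r, the cross product (q − p) × (r − p) ≥ 0.)
Starting point (lowest x, tie lowest y): (-3, -10). Wrap until returning to start. Resulting hull: (-3, -10), (7, 4), (7, 5), (5, 9), (-2, 10).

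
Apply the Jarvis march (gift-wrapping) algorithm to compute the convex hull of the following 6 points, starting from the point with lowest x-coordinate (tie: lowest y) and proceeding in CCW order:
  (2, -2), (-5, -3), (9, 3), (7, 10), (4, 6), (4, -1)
Hull (CCW) = [(-5, -3), (2, -2), (4, -1), (9, 3), (7, 10)]

Jarvis march: at each step, from the current hull vertex p, select the next vertex q as the point such that every other point lies strictly to the left of (or on) the directed line p → q. (Equivalently: for every other point r, the cross product (q − p) × (r − p) ≥ 0.)
Starting point (lowest x, tie lowest y): (-5, -3). Wrap until returning to start. Resulting hull: (-5, -3), (2, -2), (4, -1), (9, 3), (7, 10).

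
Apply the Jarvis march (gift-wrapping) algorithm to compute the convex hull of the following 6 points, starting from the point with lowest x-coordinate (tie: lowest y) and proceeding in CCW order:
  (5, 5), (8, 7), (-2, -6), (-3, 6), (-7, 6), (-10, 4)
Hull (CCW) = [(-10, 4), (-2, -6), (8, 7), (-7, 6)]

Jarvis march: at each step, from the current hull vertex p, select the next vertex q as the point such that every other point lies strictly to the left of (or on) the directed line p → q. (Equivalently: for every other point r, the cross product (q − p) × (r − p) ≥ 0.)
Starting point (lowest x, tie lowest y): (-10, 4). Wrap until returning to start. Resulting hull: (-10, 4), (-2, -6), (8, 7), (-7, 6).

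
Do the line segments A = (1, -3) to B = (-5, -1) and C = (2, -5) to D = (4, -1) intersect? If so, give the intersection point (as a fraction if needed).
No (intersection of containing lines falls outside at least one segment)

Parametrize and solve: t = -2/7, s = 5/14. At least one of these is outside [0, 1], so the segments do not intersect.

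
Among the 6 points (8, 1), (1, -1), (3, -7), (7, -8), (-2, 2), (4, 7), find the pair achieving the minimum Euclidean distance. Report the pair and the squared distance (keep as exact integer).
Pair = ((3, -7), (7, -8)); squared distance = 17

Compute all C(6, 2) = 15 pairwise squared distances (x_i − x_j)² + (y_i − y_j)². The minimum is 17, attained by the pair ((3, -7), (7, -8)).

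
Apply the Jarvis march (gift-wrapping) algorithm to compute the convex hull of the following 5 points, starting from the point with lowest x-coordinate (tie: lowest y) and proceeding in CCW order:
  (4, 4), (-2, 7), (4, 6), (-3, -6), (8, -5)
Hull (CCW) = [(-3, -6), (8, -5), (4, 6), (-2, 7)]

Jarvis march: at each step, from the current hull vertex p, select the next vertex q as the point such that every other point lies strictly to the left of (or on) the directed line p → q. (Equivalently: for every other point r, the cross product (q − p) × (r − p) ≥ 0.)
Starting point (lowest x, tie lowest y): (-3, -6). Wrap until returning to start. Resulting hull: (-3, -6), (8, -5), (4, 6), (-2, 7).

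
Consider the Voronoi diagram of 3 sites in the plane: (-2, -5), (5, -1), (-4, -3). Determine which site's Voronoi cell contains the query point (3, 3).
Nearest site = (5, -1)

The Voronoi cell of site s contains exactly those query points closer to s than to any other site. Compute squared distances from q = (3, 3) to each site:
  (5 − 3)² + (-1 − 3)² = 20
  (-4 − 3)² + (-3 − 3)² = 85
  (-2 − 3)² + (-5 − 3)² = 89
Minimum is attained by (5, -1), so q lies in its Voronoi cell.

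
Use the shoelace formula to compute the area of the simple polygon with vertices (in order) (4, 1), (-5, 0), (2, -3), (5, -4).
Area = 24

Shoelace formula: Area = (1/2) |Σ_i (x_i · y_{i+1} − x_{i+1} · y_i)| (indices mod n). Compute each cross term:
  (4)(0) − (-5)(1) = 5
  (-5)(-3) − (2)(0) = 15
  (2)(-4) − (5)(-3) = 7
  (5)(1) − (4)(-4) = 21
Sum = 48, so (signed) Area = 48/2 = 24, |Area| = 24.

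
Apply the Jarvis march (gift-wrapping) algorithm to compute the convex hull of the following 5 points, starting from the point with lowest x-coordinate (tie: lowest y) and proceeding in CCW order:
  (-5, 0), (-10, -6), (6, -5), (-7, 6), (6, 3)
Hull (CCW) = [(-10, -6), (6, -5), (6, 3), (-7, 6)]

Jarvis march: at each step, from the current hull vertex p, select the next vertex q as the point such that every other point lies strictly to the left of (or on) the directed line p → q. (Equivalently: for every other point r, the cross product (q − p) × (r − p) ≥ 0.)
Starting point (lowest x, tie lowest y): (-10, -6). Wrap until returning to start. Resulting hull: (-10, -6), (6, -5), (6, 3), (-7, 6).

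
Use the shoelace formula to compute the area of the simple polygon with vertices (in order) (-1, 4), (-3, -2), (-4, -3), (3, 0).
Area = 18

Shoelace formula: Area = (1/2) |Σ_i (x_i · y_{i+1} − x_{i+1} · y_i)| (indices mod n). Compute each cross term:
  (-1)(-2) − (-3)(4) = 14
  (-3)(-3) − (-4)(-2) = 1
  (-4)(0) − (3)(-3) = 9
  (3)(4) − (-1)(0) = 12
Sum = 36, so (signed) Area = 36/2 = 18, |Area| = 18.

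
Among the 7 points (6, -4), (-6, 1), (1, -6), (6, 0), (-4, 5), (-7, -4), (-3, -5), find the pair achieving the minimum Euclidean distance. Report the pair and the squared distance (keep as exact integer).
Pair = ((6, -4), (6, 0)); squared distance = 16

Compute all C(7, 2) = 21 pairwise squared distances (x_i − x_j)² + (y_i − y_j)². The minimum is 16, attained by the pair ((6, -4), (6, 0)).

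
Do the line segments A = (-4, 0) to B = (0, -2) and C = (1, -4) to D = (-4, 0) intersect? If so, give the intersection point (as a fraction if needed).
Yes; intersection at (-4, 0) (t = 0 on AB, s = 1 on CD)

Parametrize AB as A + t(B − A) = (-4 + 4 t, 0 + -2 t) and CD as C + s(D − C) = (1 + -5 s, -4 + 4 s). Solve the linear system for (t, s). Determinant = -6 ≠ 0, so a unique intersection of the containing lines exists. Solution: t = 0, s = 1 — both in [0, 1], so the segments cross. Intersection point: (-4, 0).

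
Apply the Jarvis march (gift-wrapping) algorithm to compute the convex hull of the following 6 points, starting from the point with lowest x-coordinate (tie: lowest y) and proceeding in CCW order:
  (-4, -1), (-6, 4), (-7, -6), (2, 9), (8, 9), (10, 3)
Hull (CCW) = [(-7, -6), (10, 3), (8, 9), (2, 9), (-6, 4)]

Jarvis march: at each step, from the current hull vertex p, select the next vertex q as the point such that every other point lies strictly to the left of (or on) the directed line p → q. (Equivalently: for every other point r, the cross product (q − p) × (r − p) ≥ 0.)
Starting point (lowest x, tie lowest y): (-7, -6). Wrap until returning to start. Resulting hull: (-7, -6), (10, 3), (8, 9), (2, 9), (-6, 4).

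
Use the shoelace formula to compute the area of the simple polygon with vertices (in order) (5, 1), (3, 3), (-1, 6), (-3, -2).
Area = 30

Shoelace formula: Area = (1/2) |Σ_i (x_i · y_{i+1} − x_{i+1} · y_i)| (indices mod n). Compute each cross term:
  (5)(3) − (3)(1) = 12
  (3)(6) − (-1)(3) = 21
  (-1)(-2) − (-3)(6) = 20
  (-3)(1) − (5)(-2) = 7
Sum = 60, so (signed) Area = 60/2 = 30, |Area| = 30.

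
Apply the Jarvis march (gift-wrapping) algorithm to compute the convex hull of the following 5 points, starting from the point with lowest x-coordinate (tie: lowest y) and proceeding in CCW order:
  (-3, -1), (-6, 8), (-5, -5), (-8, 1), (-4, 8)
Hull (CCW) = [(-8, 1), (-5, -5), (-3, -1), (-4, 8), (-6, 8)]

Jarvis march: at each step, from the current hull vertex p, select the next vertex q as the point such that every other point lies strictly to the left of (or on) the directed line p → q. (Equivalently: for every other point r, the cross product (q − p) × (r − p) ≥ 0.)
Starting point (lowest x, tie lowest y): (-8, 1). Wrap until returning to start. Resulting hull: (-8, 1), (-5, -5), (-3, -1), (-4, 8), (-6, 8).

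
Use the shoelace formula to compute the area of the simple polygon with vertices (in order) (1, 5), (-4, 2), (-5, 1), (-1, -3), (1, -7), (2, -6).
Area = 39

Shoelace formula: Area = (1/2) |Σ_i (x_i · y_{i+1} − x_{i+1} · y_i)| (indices mod n). Compute each cross term:
  (1)(2) − (-4)(5) = 22
  (-4)(1) − (-5)(2) = 6
  (-5)(-3) − (-1)(1) = 16
  (-1)(-7) − (1)(-3) = 10
  (1)(-6) − (2)(-7) = 8
  (2)(5) − (1)(-6) = 16
Sum = 78, so (signed) Area = 78/2 = 39, |Area| = 39.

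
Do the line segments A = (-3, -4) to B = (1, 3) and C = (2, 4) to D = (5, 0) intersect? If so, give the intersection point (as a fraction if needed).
No (intersection of containing lines falls outside at least one segment)

Parametrize and solve: t = 44/37, s = -3/37. At least one of these is outside [0, 1], so the segments do not intersect.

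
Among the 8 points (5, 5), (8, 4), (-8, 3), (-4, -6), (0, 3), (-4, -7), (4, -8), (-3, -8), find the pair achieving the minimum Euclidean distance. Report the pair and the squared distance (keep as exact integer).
Pair = ((-4, -6), (-4, -7)); squared distance = 1

Compute all C(8, 2) = 28 pairwise squared distances (x_i − x_j)² + (y_i − y_j)². The minimum is 1, attained by the pair ((-4, -6), (-4, -7)).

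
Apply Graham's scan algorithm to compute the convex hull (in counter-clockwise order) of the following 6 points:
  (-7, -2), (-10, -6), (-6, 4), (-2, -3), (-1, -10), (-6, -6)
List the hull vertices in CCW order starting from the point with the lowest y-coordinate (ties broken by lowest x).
Hull (CCW) = [(-1, -10), (-2, -3), (-6, 4), (-10, -6)]

Graham scan procedure:
  1. Find the pivot p₀ = point with lowest y (tie → lowest x): (-1, -10).
  2. Sort the remaining points by polar angle around p₀.
  3. Walk through sorted points, maintaining a stack; pop the top while the last three entries make a non-left turn (cross product ≤ 0).
  4. Final stack is the convex hull in CCW order: (-1, -10), (-2, -3), (-6, 4), (-10, -6).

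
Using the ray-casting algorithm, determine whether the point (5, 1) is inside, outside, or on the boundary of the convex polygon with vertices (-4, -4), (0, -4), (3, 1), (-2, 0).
The point (5, 1) lies strictly outside the polygon

Cast a horizontal ray to the right from the query point and count how many polygon edges it crosses (each edge strictly once or zero times, handled with the usual half-open convention). 
Parity of crossings → even ⇒ outside.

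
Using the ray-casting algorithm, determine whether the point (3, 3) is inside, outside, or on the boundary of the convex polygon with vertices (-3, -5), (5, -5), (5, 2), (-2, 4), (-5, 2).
The point (3, 3) lies strictly outside the polygon

Cast a horizontal ray to the right from the query point and count how many polygon edges it crosses (each edge strictly once or zero times, handled with the usual half-open convention). 
Parity of crossings → even ⇒ outside.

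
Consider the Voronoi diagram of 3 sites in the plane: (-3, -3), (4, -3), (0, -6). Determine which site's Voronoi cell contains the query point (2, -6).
Nearest site = (0, -6)

The Voronoi cell of site s contains exactly those query points closer to s than to any other site. Compute squared distances from q = (2, -6) to each site:
  (0 − 2)² + (-6 − -6)² = 4
  (4 − 2)² + (-3 − -6)² = 13
  (-3 − 2)² + (-3 − -6)² = 34
Minimum is attained by (0, -6), so q lies in its Voronoi cell.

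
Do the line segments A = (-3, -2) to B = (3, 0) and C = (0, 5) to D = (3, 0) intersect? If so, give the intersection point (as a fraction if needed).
Yes; intersection at (3, 0) (t = 1 on AB, s = 1 on CD)

Parametrize AB as A + t(B − A) = (-3 + 6 t, -2 + 2 t) and CD as C + s(D − C) = (0 + 3 s, 5 + -5 s). Solve the linear system for (t, s). Determinant = 36 ≠ 0, so a unique intersection of the containing lines exists. Solution: t = 1, s = 1 — both in [0, 1], so the segments cross. Intersection point: (3, 0).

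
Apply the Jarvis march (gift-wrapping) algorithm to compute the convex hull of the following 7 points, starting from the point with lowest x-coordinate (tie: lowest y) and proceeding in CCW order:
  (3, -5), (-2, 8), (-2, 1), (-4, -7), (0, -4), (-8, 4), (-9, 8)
Hull (CCW) = [(-9, 8), (-8, 4), (-4, -7), (3, -5), (-2, 8)]

Jarvis march: at each step, from the current hull vertex p, select the next vertex q as the point such that every other point lies strictly to the left of (or on) the directed line p → q. (Equivalently: for every other point r, the cross product (q − p) × (r − p) ≥ 0.)
Starting point (lowest x, tie lowest y): (-9, 8). Wrap until returning to start. Resulting hull: (-9, 8), (-8, 4), (-4, -7), (3, -5), (-2, 8).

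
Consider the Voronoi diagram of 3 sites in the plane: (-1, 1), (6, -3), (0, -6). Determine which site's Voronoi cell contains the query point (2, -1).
Nearest site = (-1, 1)

The Voronoi cell of site s contains exactly those query points closer to s than to any other site. Compute squared distances from q = (2, -1) to each site:
  (-1 − 2)² + (1 − -1)² = 13
  (6 − 2)² + (-3 − -1)² = 20
  (0 − 2)² + (-6 − -1)² = 29
Minimum is attained by (-1, 1), so q lies in its Voronoi cell.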